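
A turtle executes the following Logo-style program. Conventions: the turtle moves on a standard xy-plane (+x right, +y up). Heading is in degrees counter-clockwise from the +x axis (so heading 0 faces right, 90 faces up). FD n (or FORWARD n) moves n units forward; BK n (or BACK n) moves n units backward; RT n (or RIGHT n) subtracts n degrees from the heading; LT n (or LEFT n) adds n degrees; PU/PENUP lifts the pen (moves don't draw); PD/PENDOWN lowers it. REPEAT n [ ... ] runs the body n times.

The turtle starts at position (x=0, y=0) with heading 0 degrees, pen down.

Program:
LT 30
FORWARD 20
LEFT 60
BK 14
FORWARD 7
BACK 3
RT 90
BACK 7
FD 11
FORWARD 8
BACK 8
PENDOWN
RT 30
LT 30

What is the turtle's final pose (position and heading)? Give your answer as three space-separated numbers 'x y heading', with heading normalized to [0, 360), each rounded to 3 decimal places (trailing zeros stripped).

Answer: 21.321 0 0

Derivation:
Executing turtle program step by step:
Start: pos=(0,0), heading=0, pen down
LT 30: heading 0 -> 30
FD 20: (0,0) -> (17.321,10) [heading=30, draw]
LT 60: heading 30 -> 90
BK 14: (17.321,10) -> (17.321,-4) [heading=90, draw]
FD 7: (17.321,-4) -> (17.321,3) [heading=90, draw]
BK 3: (17.321,3) -> (17.321,0) [heading=90, draw]
RT 90: heading 90 -> 0
BK 7: (17.321,0) -> (10.321,0) [heading=0, draw]
FD 11: (10.321,0) -> (21.321,0) [heading=0, draw]
FD 8: (21.321,0) -> (29.321,0) [heading=0, draw]
BK 8: (29.321,0) -> (21.321,0) [heading=0, draw]
PD: pen down
RT 30: heading 0 -> 330
LT 30: heading 330 -> 0
Final: pos=(21.321,0), heading=0, 8 segment(s) drawn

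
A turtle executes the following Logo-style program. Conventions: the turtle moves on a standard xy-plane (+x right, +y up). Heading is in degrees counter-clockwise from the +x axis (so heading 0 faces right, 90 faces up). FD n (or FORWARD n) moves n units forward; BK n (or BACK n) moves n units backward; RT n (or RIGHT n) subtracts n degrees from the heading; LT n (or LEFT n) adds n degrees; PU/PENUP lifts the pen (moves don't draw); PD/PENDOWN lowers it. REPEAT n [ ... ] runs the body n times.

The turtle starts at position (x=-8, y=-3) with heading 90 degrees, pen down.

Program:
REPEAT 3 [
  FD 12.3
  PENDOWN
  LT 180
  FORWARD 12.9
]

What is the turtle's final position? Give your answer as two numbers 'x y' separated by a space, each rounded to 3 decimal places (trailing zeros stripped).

Executing turtle program step by step:
Start: pos=(-8,-3), heading=90, pen down
REPEAT 3 [
  -- iteration 1/3 --
  FD 12.3: (-8,-3) -> (-8,9.3) [heading=90, draw]
  PD: pen down
  LT 180: heading 90 -> 270
  FD 12.9: (-8,9.3) -> (-8,-3.6) [heading=270, draw]
  -- iteration 2/3 --
  FD 12.3: (-8,-3.6) -> (-8,-15.9) [heading=270, draw]
  PD: pen down
  LT 180: heading 270 -> 90
  FD 12.9: (-8,-15.9) -> (-8,-3) [heading=90, draw]
  -- iteration 3/3 --
  FD 12.3: (-8,-3) -> (-8,9.3) [heading=90, draw]
  PD: pen down
  LT 180: heading 90 -> 270
  FD 12.9: (-8,9.3) -> (-8,-3.6) [heading=270, draw]
]
Final: pos=(-8,-3.6), heading=270, 6 segment(s) drawn

Answer: -8 -3.6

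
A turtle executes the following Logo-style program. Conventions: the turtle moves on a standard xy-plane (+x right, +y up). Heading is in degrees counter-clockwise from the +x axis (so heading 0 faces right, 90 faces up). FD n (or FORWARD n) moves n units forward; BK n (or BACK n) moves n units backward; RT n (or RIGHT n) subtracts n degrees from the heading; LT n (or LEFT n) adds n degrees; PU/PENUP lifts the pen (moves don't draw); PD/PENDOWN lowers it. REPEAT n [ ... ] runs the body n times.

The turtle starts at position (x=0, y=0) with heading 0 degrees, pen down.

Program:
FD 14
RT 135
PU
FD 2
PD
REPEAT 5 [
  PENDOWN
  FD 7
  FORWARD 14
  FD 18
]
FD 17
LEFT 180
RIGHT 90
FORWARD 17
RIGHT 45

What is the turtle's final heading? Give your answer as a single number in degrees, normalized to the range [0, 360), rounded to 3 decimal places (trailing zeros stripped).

Executing turtle program step by step:
Start: pos=(0,0), heading=0, pen down
FD 14: (0,0) -> (14,0) [heading=0, draw]
RT 135: heading 0 -> 225
PU: pen up
FD 2: (14,0) -> (12.586,-1.414) [heading=225, move]
PD: pen down
REPEAT 5 [
  -- iteration 1/5 --
  PD: pen down
  FD 7: (12.586,-1.414) -> (7.636,-6.364) [heading=225, draw]
  FD 14: (7.636,-6.364) -> (-2.263,-16.263) [heading=225, draw]
  FD 18: (-2.263,-16.263) -> (-14.991,-28.991) [heading=225, draw]
  -- iteration 2/5 --
  PD: pen down
  FD 7: (-14.991,-28.991) -> (-19.941,-33.941) [heading=225, draw]
  FD 14: (-19.941,-33.941) -> (-29.841,-43.841) [heading=225, draw]
  FD 18: (-29.841,-43.841) -> (-42.569,-56.569) [heading=225, draw]
  -- iteration 3/5 --
  PD: pen down
  FD 7: (-42.569,-56.569) -> (-47.518,-61.518) [heading=225, draw]
  FD 14: (-47.518,-61.518) -> (-57.418,-71.418) [heading=225, draw]
  FD 18: (-57.418,-71.418) -> (-70.146,-84.146) [heading=225, draw]
  -- iteration 4/5 --
  PD: pen down
  FD 7: (-70.146,-84.146) -> (-75.095,-89.095) [heading=225, draw]
  FD 14: (-75.095,-89.095) -> (-84.995,-98.995) [heading=225, draw]
  FD 18: (-84.995,-98.995) -> (-97.723,-111.723) [heading=225, draw]
  -- iteration 5/5 --
  PD: pen down
  FD 7: (-97.723,-111.723) -> (-102.673,-116.673) [heading=225, draw]
  FD 14: (-102.673,-116.673) -> (-112.572,-126.572) [heading=225, draw]
  FD 18: (-112.572,-126.572) -> (-125.3,-139.3) [heading=225, draw]
]
FD 17: (-125.3,-139.3) -> (-137.321,-151.321) [heading=225, draw]
LT 180: heading 225 -> 45
RT 90: heading 45 -> 315
FD 17: (-137.321,-151.321) -> (-125.3,-163.342) [heading=315, draw]
RT 45: heading 315 -> 270
Final: pos=(-125.3,-163.342), heading=270, 18 segment(s) drawn

Answer: 270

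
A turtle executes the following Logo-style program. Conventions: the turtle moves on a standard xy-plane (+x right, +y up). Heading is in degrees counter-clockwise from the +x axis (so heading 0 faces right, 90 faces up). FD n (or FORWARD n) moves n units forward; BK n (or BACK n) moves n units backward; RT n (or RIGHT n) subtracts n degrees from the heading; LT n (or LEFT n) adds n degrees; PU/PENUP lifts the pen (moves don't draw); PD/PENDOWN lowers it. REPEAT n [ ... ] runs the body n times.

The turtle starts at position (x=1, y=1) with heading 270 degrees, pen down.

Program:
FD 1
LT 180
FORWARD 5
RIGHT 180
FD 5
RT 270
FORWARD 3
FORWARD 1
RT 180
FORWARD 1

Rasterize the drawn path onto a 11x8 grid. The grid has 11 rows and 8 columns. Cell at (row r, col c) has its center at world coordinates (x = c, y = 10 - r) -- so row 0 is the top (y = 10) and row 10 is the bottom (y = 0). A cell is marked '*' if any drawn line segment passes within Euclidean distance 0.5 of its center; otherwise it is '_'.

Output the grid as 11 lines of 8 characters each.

Answer: ________
________
________
________
________
_*______
_*______
_*______
_*______
_*______
_*****__

Derivation:
Segment 0: (1,1) -> (1,0)
Segment 1: (1,0) -> (1,5)
Segment 2: (1,5) -> (1,0)
Segment 3: (1,0) -> (4,0)
Segment 4: (4,0) -> (5,0)
Segment 5: (5,0) -> (4,-0)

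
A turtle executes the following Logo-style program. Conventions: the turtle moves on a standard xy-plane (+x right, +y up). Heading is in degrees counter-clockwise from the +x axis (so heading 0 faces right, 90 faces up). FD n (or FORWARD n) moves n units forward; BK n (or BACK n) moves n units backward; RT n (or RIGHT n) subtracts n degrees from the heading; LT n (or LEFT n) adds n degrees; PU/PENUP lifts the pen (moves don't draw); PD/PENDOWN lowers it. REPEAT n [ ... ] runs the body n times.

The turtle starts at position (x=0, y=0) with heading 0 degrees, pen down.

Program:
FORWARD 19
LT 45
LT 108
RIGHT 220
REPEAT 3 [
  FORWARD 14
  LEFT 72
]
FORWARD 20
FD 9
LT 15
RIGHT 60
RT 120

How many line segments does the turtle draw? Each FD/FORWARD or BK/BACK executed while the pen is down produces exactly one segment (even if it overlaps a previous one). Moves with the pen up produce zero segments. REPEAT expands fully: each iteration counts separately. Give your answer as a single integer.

Answer: 6

Derivation:
Executing turtle program step by step:
Start: pos=(0,0), heading=0, pen down
FD 19: (0,0) -> (19,0) [heading=0, draw]
LT 45: heading 0 -> 45
LT 108: heading 45 -> 153
RT 220: heading 153 -> 293
REPEAT 3 [
  -- iteration 1/3 --
  FD 14: (19,0) -> (24.47,-12.887) [heading=293, draw]
  LT 72: heading 293 -> 5
  -- iteration 2/3 --
  FD 14: (24.47,-12.887) -> (38.417,-11.667) [heading=5, draw]
  LT 72: heading 5 -> 77
  -- iteration 3/3 --
  FD 14: (38.417,-11.667) -> (41.566,1.974) [heading=77, draw]
  LT 72: heading 77 -> 149
]
FD 20: (41.566,1.974) -> (24.423,12.275) [heading=149, draw]
FD 9: (24.423,12.275) -> (16.708,16.91) [heading=149, draw]
LT 15: heading 149 -> 164
RT 60: heading 164 -> 104
RT 120: heading 104 -> 344
Final: pos=(16.708,16.91), heading=344, 6 segment(s) drawn
Segments drawn: 6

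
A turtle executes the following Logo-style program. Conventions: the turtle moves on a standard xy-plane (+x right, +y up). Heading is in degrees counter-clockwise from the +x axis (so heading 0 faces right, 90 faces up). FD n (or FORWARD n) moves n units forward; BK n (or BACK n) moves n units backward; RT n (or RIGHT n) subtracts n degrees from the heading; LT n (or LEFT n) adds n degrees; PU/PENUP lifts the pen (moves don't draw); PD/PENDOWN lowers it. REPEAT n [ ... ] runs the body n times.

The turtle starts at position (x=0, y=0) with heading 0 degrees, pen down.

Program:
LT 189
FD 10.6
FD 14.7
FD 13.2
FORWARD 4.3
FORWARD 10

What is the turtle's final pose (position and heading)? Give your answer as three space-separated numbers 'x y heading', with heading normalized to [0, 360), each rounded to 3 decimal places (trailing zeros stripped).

Answer: -52.15 -8.26 189

Derivation:
Executing turtle program step by step:
Start: pos=(0,0), heading=0, pen down
LT 189: heading 0 -> 189
FD 10.6: (0,0) -> (-10.469,-1.658) [heading=189, draw]
FD 14.7: (-10.469,-1.658) -> (-24.989,-3.958) [heading=189, draw]
FD 13.2: (-24.989,-3.958) -> (-38.026,-6.023) [heading=189, draw]
FD 4.3: (-38.026,-6.023) -> (-42.273,-6.695) [heading=189, draw]
FD 10: (-42.273,-6.695) -> (-52.15,-8.26) [heading=189, draw]
Final: pos=(-52.15,-8.26), heading=189, 5 segment(s) drawn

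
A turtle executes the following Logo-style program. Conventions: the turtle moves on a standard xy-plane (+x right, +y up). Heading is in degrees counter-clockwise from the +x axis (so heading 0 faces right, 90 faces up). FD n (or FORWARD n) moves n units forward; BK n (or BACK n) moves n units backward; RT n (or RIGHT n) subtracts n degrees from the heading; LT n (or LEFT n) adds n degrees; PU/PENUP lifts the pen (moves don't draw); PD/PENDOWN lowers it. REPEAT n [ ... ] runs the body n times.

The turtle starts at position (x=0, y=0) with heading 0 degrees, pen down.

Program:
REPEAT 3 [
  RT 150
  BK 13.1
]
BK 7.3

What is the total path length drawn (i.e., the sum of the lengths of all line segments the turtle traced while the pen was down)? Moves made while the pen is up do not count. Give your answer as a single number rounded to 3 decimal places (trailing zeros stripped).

Executing turtle program step by step:
Start: pos=(0,0), heading=0, pen down
REPEAT 3 [
  -- iteration 1/3 --
  RT 150: heading 0 -> 210
  BK 13.1: (0,0) -> (11.345,6.55) [heading=210, draw]
  -- iteration 2/3 --
  RT 150: heading 210 -> 60
  BK 13.1: (11.345,6.55) -> (4.795,-4.795) [heading=60, draw]
  -- iteration 3/3 --
  RT 150: heading 60 -> 270
  BK 13.1: (4.795,-4.795) -> (4.795,8.305) [heading=270, draw]
]
BK 7.3: (4.795,8.305) -> (4.795,15.605) [heading=270, draw]
Final: pos=(4.795,15.605), heading=270, 4 segment(s) drawn

Segment lengths:
  seg 1: (0,0) -> (11.345,6.55), length = 13.1
  seg 2: (11.345,6.55) -> (4.795,-4.795), length = 13.1
  seg 3: (4.795,-4.795) -> (4.795,8.305), length = 13.1
  seg 4: (4.795,8.305) -> (4.795,15.605), length = 7.3
Total = 46.6

Answer: 46.6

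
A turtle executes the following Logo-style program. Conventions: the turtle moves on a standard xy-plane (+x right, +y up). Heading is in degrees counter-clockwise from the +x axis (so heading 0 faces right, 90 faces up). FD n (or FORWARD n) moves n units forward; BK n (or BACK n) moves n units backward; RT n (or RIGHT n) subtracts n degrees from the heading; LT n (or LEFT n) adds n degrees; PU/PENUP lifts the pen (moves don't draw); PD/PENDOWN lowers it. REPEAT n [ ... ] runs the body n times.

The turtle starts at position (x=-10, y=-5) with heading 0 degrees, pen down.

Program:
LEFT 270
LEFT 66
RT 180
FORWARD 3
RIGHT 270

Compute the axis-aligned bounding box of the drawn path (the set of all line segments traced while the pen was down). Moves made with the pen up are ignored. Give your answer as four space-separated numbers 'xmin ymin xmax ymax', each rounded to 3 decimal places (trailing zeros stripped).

Executing turtle program step by step:
Start: pos=(-10,-5), heading=0, pen down
LT 270: heading 0 -> 270
LT 66: heading 270 -> 336
RT 180: heading 336 -> 156
FD 3: (-10,-5) -> (-12.741,-3.78) [heading=156, draw]
RT 270: heading 156 -> 246
Final: pos=(-12.741,-3.78), heading=246, 1 segment(s) drawn

Segment endpoints: x in {-12.741, -10}, y in {-5, -3.78}
xmin=-12.741, ymin=-5, xmax=-10, ymax=-3.78

Answer: -12.741 -5 -10 -3.78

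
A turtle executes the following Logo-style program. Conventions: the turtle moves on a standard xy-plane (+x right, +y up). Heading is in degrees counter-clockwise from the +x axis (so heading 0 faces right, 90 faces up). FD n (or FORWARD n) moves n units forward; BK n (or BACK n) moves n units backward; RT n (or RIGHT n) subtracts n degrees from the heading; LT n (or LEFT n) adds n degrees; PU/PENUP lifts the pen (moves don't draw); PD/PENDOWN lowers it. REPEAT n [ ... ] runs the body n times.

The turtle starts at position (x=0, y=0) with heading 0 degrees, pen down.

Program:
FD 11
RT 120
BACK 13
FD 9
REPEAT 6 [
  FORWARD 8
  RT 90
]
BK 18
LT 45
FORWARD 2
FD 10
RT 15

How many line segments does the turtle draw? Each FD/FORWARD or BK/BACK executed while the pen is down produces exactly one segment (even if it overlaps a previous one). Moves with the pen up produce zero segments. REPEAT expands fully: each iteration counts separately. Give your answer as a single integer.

Answer: 12

Derivation:
Executing turtle program step by step:
Start: pos=(0,0), heading=0, pen down
FD 11: (0,0) -> (11,0) [heading=0, draw]
RT 120: heading 0 -> 240
BK 13: (11,0) -> (17.5,11.258) [heading=240, draw]
FD 9: (17.5,11.258) -> (13,3.464) [heading=240, draw]
REPEAT 6 [
  -- iteration 1/6 --
  FD 8: (13,3.464) -> (9,-3.464) [heading=240, draw]
  RT 90: heading 240 -> 150
  -- iteration 2/6 --
  FD 8: (9,-3.464) -> (2.072,0.536) [heading=150, draw]
  RT 90: heading 150 -> 60
  -- iteration 3/6 --
  FD 8: (2.072,0.536) -> (6.072,7.464) [heading=60, draw]
  RT 90: heading 60 -> 330
  -- iteration 4/6 --
  FD 8: (6.072,7.464) -> (13,3.464) [heading=330, draw]
  RT 90: heading 330 -> 240
  -- iteration 5/6 --
  FD 8: (13,3.464) -> (9,-3.464) [heading=240, draw]
  RT 90: heading 240 -> 150
  -- iteration 6/6 --
  FD 8: (9,-3.464) -> (2.072,0.536) [heading=150, draw]
  RT 90: heading 150 -> 60
]
BK 18: (2.072,0.536) -> (-6.928,-15.053) [heading=60, draw]
LT 45: heading 60 -> 105
FD 2: (-6.928,-15.053) -> (-7.446,-13.121) [heading=105, draw]
FD 10: (-7.446,-13.121) -> (-10.034,-3.461) [heading=105, draw]
RT 15: heading 105 -> 90
Final: pos=(-10.034,-3.461), heading=90, 12 segment(s) drawn
Segments drawn: 12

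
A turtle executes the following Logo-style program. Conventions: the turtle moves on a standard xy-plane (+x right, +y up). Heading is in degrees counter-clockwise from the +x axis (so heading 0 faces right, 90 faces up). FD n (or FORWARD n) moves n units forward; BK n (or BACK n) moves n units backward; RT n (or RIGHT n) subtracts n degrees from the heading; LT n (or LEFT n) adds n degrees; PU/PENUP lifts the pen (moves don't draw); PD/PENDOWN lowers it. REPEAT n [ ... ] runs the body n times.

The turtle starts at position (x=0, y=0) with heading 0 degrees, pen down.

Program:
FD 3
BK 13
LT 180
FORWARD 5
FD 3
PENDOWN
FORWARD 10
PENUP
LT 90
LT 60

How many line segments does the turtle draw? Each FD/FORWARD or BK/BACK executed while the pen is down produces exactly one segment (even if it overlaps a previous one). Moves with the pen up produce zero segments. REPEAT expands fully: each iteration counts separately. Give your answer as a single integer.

Executing turtle program step by step:
Start: pos=(0,0), heading=0, pen down
FD 3: (0,0) -> (3,0) [heading=0, draw]
BK 13: (3,0) -> (-10,0) [heading=0, draw]
LT 180: heading 0 -> 180
FD 5: (-10,0) -> (-15,0) [heading=180, draw]
FD 3: (-15,0) -> (-18,0) [heading=180, draw]
PD: pen down
FD 10: (-18,0) -> (-28,0) [heading=180, draw]
PU: pen up
LT 90: heading 180 -> 270
LT 60: heading 270 -> 330
Final: pos=(-28,0), heading=330, 5 segment(s) drawn
Segments drawn: 5

Answer: 5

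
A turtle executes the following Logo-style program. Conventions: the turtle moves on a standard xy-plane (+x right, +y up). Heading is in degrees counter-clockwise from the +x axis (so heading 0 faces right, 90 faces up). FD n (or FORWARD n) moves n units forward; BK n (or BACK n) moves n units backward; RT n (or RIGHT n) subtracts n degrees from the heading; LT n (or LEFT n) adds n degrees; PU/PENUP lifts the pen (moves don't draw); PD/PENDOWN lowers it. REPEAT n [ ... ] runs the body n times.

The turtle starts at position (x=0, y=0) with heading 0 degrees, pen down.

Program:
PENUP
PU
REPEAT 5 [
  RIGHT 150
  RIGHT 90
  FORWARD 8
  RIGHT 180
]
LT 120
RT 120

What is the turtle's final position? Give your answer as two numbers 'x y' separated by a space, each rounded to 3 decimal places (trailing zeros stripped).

Executing turtle program step by step:
Start: pos=(0,0), heading=0, pen down
PU: pen up
PU: pen up
REPEAT 5 [
  -- iteration 1/5 --
  RT 150: heading 0 -> 210
  RT 90: heading 210 -> 120
  FD 8: (0,0) -> (-4,6.928) [heading=120, move]
  RT 180: heading 120 -> 300
  -- iteration 2/5 --
  RT 150: heading 300 -> 150
  RT 90: heading 150 -> 60
  FD 8: (-4,6.928) -> (0,13.856) [heading=60, move]
  RT 180: heading 60 -> 240
  -- iteration 3/5 --
  RT 150: heading 240 -> 90
  RT 90: heading 90 -> 0
  FD 8: (0,13.856) -> (8,13.856) [heading=0, move]
  RT 180: heading 0 -> 180
  -- iteration 4/5 --
  RT 150: heading 180 -> 30
  RT 90: heading 30 -> 300
  FD 8: (8,13.856) -> (12,6.928) [heading=300, move]
  RT 180: heading 300 -> 120
  -- iteration 5/5 --
  RT 150: heading 120 -> 330
  RT 90: heading 330 -> 240
  FD 8: (12,6.928) -> (8,0) [heading=240, move]
  RT 180: heading 240 -> 60
]
LT 120: heading 60 -> 180
RT 120: heading 180 -> 60
Final: pos=(8,0), heading=60, 0 segment(s) drawn

Answer: 8 0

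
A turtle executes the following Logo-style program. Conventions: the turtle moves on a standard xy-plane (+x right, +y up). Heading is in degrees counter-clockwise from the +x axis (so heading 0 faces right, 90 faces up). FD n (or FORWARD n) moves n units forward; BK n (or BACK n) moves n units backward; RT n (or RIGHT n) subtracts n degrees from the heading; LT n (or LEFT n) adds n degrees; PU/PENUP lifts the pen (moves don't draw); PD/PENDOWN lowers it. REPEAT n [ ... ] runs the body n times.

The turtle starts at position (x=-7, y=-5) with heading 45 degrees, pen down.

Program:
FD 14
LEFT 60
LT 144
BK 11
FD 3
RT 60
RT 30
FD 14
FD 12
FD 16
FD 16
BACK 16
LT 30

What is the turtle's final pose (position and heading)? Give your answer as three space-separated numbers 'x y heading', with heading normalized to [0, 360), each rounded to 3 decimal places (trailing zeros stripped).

Executing turtle program step by step:
Start: pos=(-7,-5), heading=45, pen down
FD 14: (-7,-5) -> (2.899,4.899) [heading=45, draw]
LT 60: heading 45 -> 105
LT 144: heading 105 -> 249
BK 11: (2.899,4.899) -> (6.842,15.169) [heading=249, draw]
FD 3: (6.842,15.169) -> (5.766,12.368) [heading=249, draw]
RT 60: heading 249 -> 189
RT 30: heading 189 -> 159
FD 14: (5.766,12.368) -> (-7.304,17.385) [heading=159, draw]
FD 12: (-7.304,17.385) -> (-18.507,21.686) [heading=159, draw]
FD 16: (-18.507,21.686) -> (-33.444,27.42) [heading=159, draw]
FD 16: (-33.444,27.42) -> (-48.381,33.153) [heading=159, draw]
BK 16: (-48.381,33.153) -> (-33.444,27.42) [heading=159, draw]
LT 30: heading 159 -> 189
Final: pos=(-33.444,27.42), heading=189, 8 segment(s) drawn

Answer: -33.444 27.42 189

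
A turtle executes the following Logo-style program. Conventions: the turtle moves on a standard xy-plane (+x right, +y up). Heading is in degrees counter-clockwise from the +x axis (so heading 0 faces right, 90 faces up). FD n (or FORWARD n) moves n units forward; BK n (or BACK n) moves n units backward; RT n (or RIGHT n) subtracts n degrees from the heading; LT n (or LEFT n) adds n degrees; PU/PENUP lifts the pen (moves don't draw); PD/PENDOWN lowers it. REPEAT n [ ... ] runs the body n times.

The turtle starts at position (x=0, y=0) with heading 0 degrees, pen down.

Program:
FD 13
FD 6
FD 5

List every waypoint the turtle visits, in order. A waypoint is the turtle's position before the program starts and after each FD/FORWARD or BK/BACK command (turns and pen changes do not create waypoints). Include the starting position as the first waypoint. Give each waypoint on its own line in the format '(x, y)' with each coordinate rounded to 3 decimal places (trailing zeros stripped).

Answer: (0, 0)
(13, 0)
(19, 0)
(24, 0)

Derivation:
Executing turtle program step by step:
Start: pos=(0,0), heading=0, pen down
FD 13: (0,0) -> (13,0) [heading=0, draw]
FD 6: (13,0) -> (19,0) [heading=0, draw]
FD 5: (19,0) -> (24,0) [heading=0, draw]
Final: pos=(24,0), heading=0, 3 segment(s) drawn
Waypoints (4 total):
(0, 0)
(13, 0)
(19, 0)
(24, 0)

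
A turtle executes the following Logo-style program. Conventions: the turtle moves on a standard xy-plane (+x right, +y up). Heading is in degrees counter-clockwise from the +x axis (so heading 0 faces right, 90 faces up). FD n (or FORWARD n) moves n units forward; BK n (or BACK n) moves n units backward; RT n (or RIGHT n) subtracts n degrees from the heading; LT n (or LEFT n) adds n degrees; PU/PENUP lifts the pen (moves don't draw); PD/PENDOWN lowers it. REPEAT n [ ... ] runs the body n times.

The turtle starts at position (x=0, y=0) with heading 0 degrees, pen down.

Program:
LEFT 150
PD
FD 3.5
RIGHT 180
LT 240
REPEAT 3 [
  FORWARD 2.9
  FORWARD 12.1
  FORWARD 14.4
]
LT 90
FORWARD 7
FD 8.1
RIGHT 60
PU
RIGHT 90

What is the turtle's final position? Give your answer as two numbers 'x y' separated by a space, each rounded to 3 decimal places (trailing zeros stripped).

Executing turtle program step by step:
Start: pos=(0,0), heading=0, pen down
LT 150: heading 0 -> 150
PD: pen down
FD 3.5: (0,0) -> (-3.031,1.75) [heading=150, draw]
RT 180: heading 150 -> 330
LT 240: heading 330 -> 210
REPEAT 3 [
  -- iteration 1/3 --
  FD 2.9: (-3.031,1.75) -> (-5.543,0.3) [heading=210, draw]
  FD 12.1: (-5.543,0.3) -> (-16.021,-5.75) [heading=210, draw]
  FD 14.4: (-16.021,-5.75) -> (-28.492,-12.95) [heading=210, draw]
  -- iteration 2/3 --
  FD 2.9: (-28.492,-12.95) -> (-31.004,-14.4) [heading=210, draw]
  FD 12.1: (-31.004,-14.4) -> (-41.483,-20.45) [heading=210, draw]
  FD 14.4: (-41.483,-20.45) -> (-53.953,-27.65) [heading=210, draw]
  -- iteration 3/3 --
  FD 2.9: (-53.953,-27.65) -> (-56.465,-29.1) [heading=210, draw]
  FD 12.1: (-56.465,-29.1) -> (-66.944,-35.15) [heading=210, draw]
  FD 14.4: (-66.944,-35.15) -> (-79.415,-42.35) [heading=210, draw]
]
LT 90: heading 210 -> 300
FD 7: (-79.415,-42.35) -> (-75.915,-48.412) [heading=300, draw]
FD 8.1: (-75.915,-48.412) -> (-71.865,-55.427) [heading=300, draw]
RT 60: heading 300 -> 240
PU: pen up
RT 90: heading 240 -> 150
Final: pos=(-71.865,-55.427), heading=150, 12 segment(s) drawn

Answer: -71.865 -55.427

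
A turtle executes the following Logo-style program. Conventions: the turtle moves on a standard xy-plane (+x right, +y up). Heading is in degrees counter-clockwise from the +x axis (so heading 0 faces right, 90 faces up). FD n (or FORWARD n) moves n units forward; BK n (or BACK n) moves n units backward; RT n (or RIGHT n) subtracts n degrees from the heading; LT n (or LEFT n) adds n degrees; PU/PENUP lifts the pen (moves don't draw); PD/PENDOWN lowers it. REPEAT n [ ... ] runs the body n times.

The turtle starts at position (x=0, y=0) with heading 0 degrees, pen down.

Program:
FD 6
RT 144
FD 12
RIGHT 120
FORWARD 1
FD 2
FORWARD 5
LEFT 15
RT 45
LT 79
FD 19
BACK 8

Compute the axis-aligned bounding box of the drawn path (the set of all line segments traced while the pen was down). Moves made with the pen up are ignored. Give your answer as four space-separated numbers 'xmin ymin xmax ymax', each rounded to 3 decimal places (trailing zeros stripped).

Answer: -20.108 -7.053 6 11.801

Derivation:
Executing turtle program step by step:
Start: pos=(0,0), heading=0, pen down
FD 6: (0,0) -> (6,0) [heading=0, draw]
RT 144: heading 0 -> 216
FD 12: (6,0) -> (-3.708,-7.053) [heading=216, draw]
RT 120: heading 216 -> 96
FD 1: (-3.708,-7.053) -> (-3.813,-6.059) [heading=96, draw]
FD 2: (-3.813,-6.059) -> (-4.022,-4.07) [heading=96, draw]
FD 5: (-4.022,-4.07) -> (-4.544,0.903) [heading=96, draw]
LT 15: heading 96 -> 111
RT 45: heading 111 -> 66
LT 79: heading 66 -> 145
FD 19: (-4.544,0.903) -> (-20.108,11.801) [heading=145, draw]
BK 8: (-20.108,11.801) -> (-13.555,7.212) [heading=145, draw]
Final: pos=(-13.555,7.212), heading=145, 7 segment(s) drawn

Segment endpoints: x in {-20.108, -13.555, -4.544, -4.022, -3.813, -3.708, 0, 6}, y in {-7.053, -6.059, -4.07, 0, 0.903, 7.212, 11.801}
xmin=-20.108, ymin=-7.053, xmax=6, ymax=11.801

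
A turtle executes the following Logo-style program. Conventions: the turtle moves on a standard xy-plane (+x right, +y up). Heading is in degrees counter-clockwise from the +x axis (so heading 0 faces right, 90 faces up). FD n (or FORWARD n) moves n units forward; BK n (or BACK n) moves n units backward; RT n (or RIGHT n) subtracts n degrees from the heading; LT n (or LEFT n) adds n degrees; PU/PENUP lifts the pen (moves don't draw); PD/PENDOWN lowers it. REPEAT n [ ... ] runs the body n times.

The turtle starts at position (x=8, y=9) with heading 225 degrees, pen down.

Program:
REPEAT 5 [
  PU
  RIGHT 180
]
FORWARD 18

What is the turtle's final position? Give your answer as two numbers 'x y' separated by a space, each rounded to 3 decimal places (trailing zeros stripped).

Answer: 20.728 21.728

Derivation:
Executing turtle program step by step:
Start: pos=(8,9), heading=225, pen down
REPEAT 5 [
  -- iteration 1/5 --
  PU: pen up
  RT 180: heading 225 -> 45
  -- iteration 2/5 --
  PU: pen up
  RT 180: heading 45 -> 225
  -- iteration 3/5 --
  PU: pen up
  RT 180: heading 225 -> 45
  -- iteration 4/5 --
  PU: pen up
  RT 180: heading 45 -> 225
  -- iteration 5/5 --
  PU: pen up
  RT 180: heading 225 -> 45
]
FD 18: (8,9) -> (20.728,21.728) [heading=45, move]
Final: pos=(20.728,21.728), heading=45, 0 segment(s) drawn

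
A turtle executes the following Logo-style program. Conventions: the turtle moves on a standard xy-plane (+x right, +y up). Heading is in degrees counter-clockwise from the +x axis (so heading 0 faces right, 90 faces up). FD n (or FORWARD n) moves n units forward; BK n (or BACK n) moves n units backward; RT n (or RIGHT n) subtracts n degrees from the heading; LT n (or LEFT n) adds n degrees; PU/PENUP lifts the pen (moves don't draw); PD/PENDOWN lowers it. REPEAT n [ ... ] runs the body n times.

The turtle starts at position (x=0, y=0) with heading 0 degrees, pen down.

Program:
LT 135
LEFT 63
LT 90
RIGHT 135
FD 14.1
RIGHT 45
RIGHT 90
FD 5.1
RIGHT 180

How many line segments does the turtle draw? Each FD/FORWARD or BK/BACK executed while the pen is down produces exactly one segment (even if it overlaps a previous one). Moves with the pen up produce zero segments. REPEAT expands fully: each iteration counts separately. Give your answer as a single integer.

Executing turtle program step by step:
Start: pos=(0,0), heading=0, pen down
LT 135: heading 0 -> 135
LT 63: heading 135 -> 198
LT 90: heading 198 -> 288
RT 135: heading 288 -> 153
FD 14.1: (0,0) -> (-12.563,6.401) [heading=153, draw]
RT 45: heading 153 -> 108
RT 90: heading 108 -> 18
FD 5.1: (-12.563,6.401) -> (-7.713,7.977) [heading=18, draw]
RT 180: heading 18 -> 198
Final: pos=(-7.713,7.977), heading=198, 2 segment(s) drawn
Segments drawn: 2

Answer: 2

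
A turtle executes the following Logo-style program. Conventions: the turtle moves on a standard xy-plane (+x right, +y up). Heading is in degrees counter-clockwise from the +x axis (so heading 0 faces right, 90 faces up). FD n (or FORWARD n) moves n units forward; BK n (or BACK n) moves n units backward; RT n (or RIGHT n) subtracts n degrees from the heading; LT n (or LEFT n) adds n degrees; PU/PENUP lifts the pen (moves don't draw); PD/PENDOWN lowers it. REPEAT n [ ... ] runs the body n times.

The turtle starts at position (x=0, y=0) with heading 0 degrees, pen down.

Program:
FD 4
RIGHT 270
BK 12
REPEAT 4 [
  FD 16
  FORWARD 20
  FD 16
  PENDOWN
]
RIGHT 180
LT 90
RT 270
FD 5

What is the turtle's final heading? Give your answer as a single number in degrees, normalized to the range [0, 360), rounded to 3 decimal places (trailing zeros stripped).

Executing turtle program step by step:
Start: pos=(0,0), heading=0, pen down
FD 4: (0,0) -> (4,0) [heading=0, draw]
RT 270: heading 0 -> 90
BK 12: (4,0) -> (4,-12) [heading=90, draw]
REPEAT 4 [
  -- iteration 1/4 --
  FD 16: (4,-12) -> (4,4) [heading=90, draw]
  FD 20: (4,4) -> (4,24) [heading=90, draw]
  FD 16: (4,24) -> (4,40) [heading=90, draw]
  PD: pen down
  -- iteration 2/4 --
  FD 16: (4,40) -> (4,56) [heading=90, draw]
  FD 20: (4,56) -> (4,76) [heading=90, draw]
  FD 16: (4,76) -> (4,92) [heading=90, draw]
  PD: pen down
  -- iteration 3/4 --
  FD 16: (4,92) -> (4,108) [heading=90, draw]
  FD 20: (4,108) -> (4,128) [heading=90, draw]
  FD 16: (4,128) -> (4,144) [heading=90, draw]
  PD: pen down
  -- iteration 4/4 --
  FD 16: (4,144) -> (4,160) [heading=90, draw]
  FD 20: (4,160) -> (4,180) [heading=90, draw]
  FD 16: (4,180) -> (4,196) [heading=90, draw]
  PD: pen down
]
RT 180: heading 90 -> 270
LT 90: heading 270 -> 0
RT 270: heading 0 -> 90
FD 5: (4,196) -> (4,201) [heading=90, draw]
Final: pos=(4,201), heading=90, 15 segment(s) drawn

Answer: 90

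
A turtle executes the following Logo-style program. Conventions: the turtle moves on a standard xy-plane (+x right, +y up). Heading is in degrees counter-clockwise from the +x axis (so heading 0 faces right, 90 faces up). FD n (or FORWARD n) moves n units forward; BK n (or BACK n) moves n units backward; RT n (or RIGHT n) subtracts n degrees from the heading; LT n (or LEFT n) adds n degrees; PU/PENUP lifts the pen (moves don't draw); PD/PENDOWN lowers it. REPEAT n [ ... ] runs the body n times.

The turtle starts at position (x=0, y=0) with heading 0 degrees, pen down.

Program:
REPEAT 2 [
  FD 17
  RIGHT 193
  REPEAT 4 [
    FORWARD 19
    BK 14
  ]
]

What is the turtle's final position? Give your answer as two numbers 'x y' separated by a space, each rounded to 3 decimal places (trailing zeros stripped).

Executing turtle program step by step:
Start: pos=(0,0), heading=0, pen down
REPEAT 2 [
  -- iteration 1/2 --
  FD 17: (0,0) -> (17,0) [heading=0, draw]
  RT 193: heading 0 -> 167
  REPEAT 4 [
    -- iteration 1/4 --
    FD 19: (17,0) -> (-1.513,4.274) [heading=167, draw]
    BK 14: (-1.513,4.274) -> (12.128,1.125) [heading=167, draw]
    -- iteration 2/4 --
    FD 19: (12.128,1.125) -> (-6.385,5.399) [heading=167, draw]
    BK 14: (-6.385,5.399) -> (7.256,2.25) [heading=167, draw]
    -- iteration 3/4 --
    FD 19: (7.256,2.25) -> (-11.257,6.524) [heading=167, draw]
    BK 14: (-11.257,6.524) -> (2.384,3.374) [heading=167, draw]
    -- iteration 4/4 --
    FD 19: (2.384,3.374) -> (-16.129,7.648) [heading=167, draw]
    BK 14: (-16.129,7.648) -> (-2.487,4.499) [heading=167, draw]
  ]
  -- iteration 2/2 --
  FD 17: (-2.487,4.499) -> (-19.052,8.323) [heading=167, draw]
  RT 193: heading 167 -> 334
  REPEAT 4 [
    -- iteration 1/4 --
    FD 19: (-19.052,8.323) -> (-1.975,-0.006) [heading=334, draw]
    BK 14: (-1.975,-0.006) -> (-14.558,6.131) [heading=334, draw]
    -- iteration 2/4 --
    FD 19: (-14.558,6.131) -> (2.519,-2.198) [heading=334, draw]
    BK 14: (2.519,-2.198) -> (-10.064,3.939) [heading=334, draw]
    -- iteration 3/4 --
    FD 19: (-10.064,3.939) -> (7.013,-4.39) [heading=334, draw]
    BK 14: (7.013,-4.39) -> (-5.57,1.748) [heading=334, draw]
    -- iteration 4/4 --
    FD 19: (-5.57,1.748) -> (11.507,-6.581) [heading=334, draw]
    BK 14: (11.507,-6.581) -> (-1.076,-0.444) [heading=334, draw]
  ]
]
Final: pos=(-1.076,-0.444), heading=334, 18 segment(s) drawn

Answer: -1.076 -0.444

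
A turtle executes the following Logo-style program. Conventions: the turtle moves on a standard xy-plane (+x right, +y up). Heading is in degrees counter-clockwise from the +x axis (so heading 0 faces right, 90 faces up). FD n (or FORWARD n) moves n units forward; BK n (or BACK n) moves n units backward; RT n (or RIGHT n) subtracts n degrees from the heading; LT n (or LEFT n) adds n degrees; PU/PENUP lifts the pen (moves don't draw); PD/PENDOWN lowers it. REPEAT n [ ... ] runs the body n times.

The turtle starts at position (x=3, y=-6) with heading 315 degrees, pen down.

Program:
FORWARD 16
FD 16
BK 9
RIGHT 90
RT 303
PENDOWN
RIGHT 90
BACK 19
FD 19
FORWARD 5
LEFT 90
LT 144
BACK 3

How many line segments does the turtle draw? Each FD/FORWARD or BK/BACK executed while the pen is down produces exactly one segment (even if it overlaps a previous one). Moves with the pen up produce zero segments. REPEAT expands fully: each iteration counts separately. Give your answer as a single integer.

Executing turtle program step by step:
Start: pos=(3,-6), heading=315, pen down
FD 16: (3,-6) -> (14.314,-17.314) [heading=315, draw]
FD 16: (14.314,-17.314) -> (25.627,-28.627) [heading=315, draw]
BK 9: (25.627,-28.627) -> (19.263,-22.263) [heading=315, draw]
RT 90: heading 315 -> 225
RT 303: heading 225 -> 282
PD: pen down
RT 90: heading 282 -> 192
BK 19: (19.263,-22.263) -> (37.848,-18.313) [heading=192, draw]
FD 19: (37.848,-18.313) -> (19.263,-22.263) [heading=192, draw]
FD 5: (19.263,-22.263) -> (14.373,-23.303) [heading=192, draw]
LT 90: heading 192 -> 282
LT 144: heading 282 -> 66
BK 3: (14.373,-23.303) -> (13.153,-26.044) [heading=66, draw]
Final: pos=(13.153,-26.044), heading=66, 7 segment(s) drawn
Segments drawn: 7

Answer: 7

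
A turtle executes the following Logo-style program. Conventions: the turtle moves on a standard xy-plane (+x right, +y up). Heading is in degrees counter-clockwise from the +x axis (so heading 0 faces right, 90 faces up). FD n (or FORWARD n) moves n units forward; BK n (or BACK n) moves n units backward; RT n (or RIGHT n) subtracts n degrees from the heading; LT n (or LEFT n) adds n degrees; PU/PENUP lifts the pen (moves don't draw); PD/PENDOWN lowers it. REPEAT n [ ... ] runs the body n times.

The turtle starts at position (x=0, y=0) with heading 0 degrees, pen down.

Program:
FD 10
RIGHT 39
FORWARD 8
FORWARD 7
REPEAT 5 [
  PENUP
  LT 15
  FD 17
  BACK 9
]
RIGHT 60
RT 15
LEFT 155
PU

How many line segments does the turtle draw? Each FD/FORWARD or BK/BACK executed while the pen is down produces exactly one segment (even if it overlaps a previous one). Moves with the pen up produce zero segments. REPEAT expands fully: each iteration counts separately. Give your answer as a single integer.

Answer: 3

Derivation:
Executing turtle program step by step:
Start: pos=(0,0), heading=0, pen down
FD 10: (0,0) -> (10,0) [heading=0, draw]
RT 39: heading 0 -> 321
FD 8: (10,0) -> (16.217,-5.035) [heading=321, draw]
FD 7: (16.217,-5.035) -> (21.657,-9.44) [heading=321, draw]
REPEAT 5 [
  -- iteration 1/5 --
  PU: pen up
  LT 15: heading 321 -> 336
  FD 17: (21.657,-9.44) -> (37.187,-16.354) [heading=336, move]
  BK 9: (37.187,-16.354) -> (28.966,-12.694) [heading=336, move]
  -- iteration 2/5 --
  PU: pen up
  LT 15: heading 336 -> 351
  FD 17: (28.966,-12.694) -> (45.756,-15.353) [heading=351, move]
  BK 9: (45.756,-15.353) -> (36.867,-13.945) [heading=351, move]
  -- iteration 3/5 --
  PU: pen up
  LT 15: heading 351 -> 6
  FD 17: (36.867,-13.945) -> (53.774,-12.168) [heading=6, move]
  BK 9: (53.774,-12.168) -> (44.823,-13.109) [heading=6, move]
  -- iteration 4/5 --
  PU: pen up
  LT 15: heading 6 -> 21
  FD 17: (44.823,-13.109) -> (60.694,-7.017) [heading=21, move]
  BK 9: (60.694,-7.017) -> (52.292,-10.242) [heading=21, move]
  -- iteration 5/5 --
  PU: pen up
  LT 15: heading 21 -> 36
  FD 17: (52.292,-10.242) -> (66.045,-0.25) [heading=36, move]
  BK 9: (66.045,-0.25) -> (58.764,-5.54) [heading=36, move]
]
RT 60: heading 36 -> 336
RT 15: heading 336 -> 321
LT 155: heading 321 -> 116
PU: pen up
Final: pos=(58.764,-5.54), heading=116, 3 segment(s) drawn
Segments drawn: 3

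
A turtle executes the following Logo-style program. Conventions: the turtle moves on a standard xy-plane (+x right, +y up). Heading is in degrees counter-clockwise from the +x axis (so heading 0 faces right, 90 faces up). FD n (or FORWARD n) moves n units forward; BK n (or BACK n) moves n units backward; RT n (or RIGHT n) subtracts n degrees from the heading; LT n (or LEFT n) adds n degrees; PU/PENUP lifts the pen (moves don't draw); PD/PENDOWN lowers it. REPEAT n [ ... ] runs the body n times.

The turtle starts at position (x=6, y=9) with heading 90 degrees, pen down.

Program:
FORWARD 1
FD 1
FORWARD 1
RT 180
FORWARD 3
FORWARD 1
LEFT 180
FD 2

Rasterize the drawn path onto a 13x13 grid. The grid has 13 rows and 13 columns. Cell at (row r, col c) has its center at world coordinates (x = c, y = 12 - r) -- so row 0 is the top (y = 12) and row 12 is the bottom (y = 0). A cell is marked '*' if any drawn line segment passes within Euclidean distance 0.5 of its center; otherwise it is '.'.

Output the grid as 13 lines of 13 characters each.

Segment 0: (6,9) -> (6,10)
Segment 1: (6,10) -> (6,11)
Segment 2: (6,11) -> (6,12)
Segment 3: (6,12) -> (6,9)
Segment 4: (6,9) -> (6,8)
Segment 5: (6,8) -> (6,10)

Answer: ......*......
......*......
......*......
......*......
......*......
.............
.............
.............
.............
.............
.............
.............
.............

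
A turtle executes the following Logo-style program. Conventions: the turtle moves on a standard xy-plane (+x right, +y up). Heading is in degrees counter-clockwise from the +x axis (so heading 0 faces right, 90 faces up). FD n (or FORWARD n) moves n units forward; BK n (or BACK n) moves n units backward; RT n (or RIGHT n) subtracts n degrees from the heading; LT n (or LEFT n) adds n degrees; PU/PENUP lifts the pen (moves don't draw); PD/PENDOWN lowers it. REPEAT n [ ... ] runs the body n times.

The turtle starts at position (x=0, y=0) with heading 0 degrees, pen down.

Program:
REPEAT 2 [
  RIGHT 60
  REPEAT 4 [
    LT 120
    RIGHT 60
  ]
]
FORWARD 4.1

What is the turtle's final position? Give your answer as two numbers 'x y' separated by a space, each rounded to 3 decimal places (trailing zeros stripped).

Answer: 4.1 0

Derivation:
Executing turtle program step by step:
Start: pos=(0,0), heading=0, pen down
REPEAT 2 [
  -- iteration 1/2 --
  RT 60: heading 0 -> 300
  REPEAT 4 [
    -- iteration 1/4 --
    LT 120: heading 300 -> 60
    RT 60: heading 60 -> 0
    -- iteration 2/4 --
    LT 120: heading 0 -> 120
    RT 60: heading 120 -> 60
    -- iteration 3/4 --
    LT 120: heading 60 -> 180
    RT 60: heading 180 -> 120
    -- iteration 4/4 --
    LT 120: heading 120 -> 240
    RT 60: heading 240 -> 180
  ]
  -- iteration 2/2 --
  RT 60: heading 180 -> 120
  REPEAT 4 [
    -- iteration 1/4 --
    LT 120: heading 120 -> 240
    RT 60: heading 240 -> 180
    -- iteration 2/4 --
    LT 120: heading 180 -> 300
    RT 60: heading 300 -> 240
    -- iteration 3/4 --
    LT 120: heading 240 -> 0
    RT 60: heading 0 -> 300
    -- iteration 4/4 --
    LT 120: heading 300 -> 60
    RT 60: heading 60 -> 0
  ]
]
FD 4.1: (0,0) -> (4.1,0) [heading=0, draw]
Final: pos=(4.1,0), heading=0, 1 segment(s) drawn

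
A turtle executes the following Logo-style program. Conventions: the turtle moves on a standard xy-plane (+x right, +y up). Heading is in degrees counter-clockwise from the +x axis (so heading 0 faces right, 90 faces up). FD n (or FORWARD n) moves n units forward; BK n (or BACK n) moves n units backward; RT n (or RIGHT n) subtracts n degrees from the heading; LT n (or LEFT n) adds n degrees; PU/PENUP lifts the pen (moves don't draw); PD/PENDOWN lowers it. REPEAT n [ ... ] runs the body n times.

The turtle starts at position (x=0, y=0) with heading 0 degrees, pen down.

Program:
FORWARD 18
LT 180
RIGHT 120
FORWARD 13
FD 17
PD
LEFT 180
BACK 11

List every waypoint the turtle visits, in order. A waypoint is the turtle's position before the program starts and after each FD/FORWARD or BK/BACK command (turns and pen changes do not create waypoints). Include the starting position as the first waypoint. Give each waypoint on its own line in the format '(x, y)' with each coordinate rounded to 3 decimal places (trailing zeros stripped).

Executing turtle program step by step:
Start: pos=(0,0), heading=0, pen down
FD 18: (0,0) -> (18,0) [heading=0, draw]
LT 180: heading 0 -> 180
RT 120: heading 180 -> 60
FD 13: (18,0) -> (24.5,11.258) [heading=60, draw]
FD 17: (24.5,11.258) -> (33,25.981) [heading=60, draw]
PD: pen down
LT 180: heading 60 -> 240
BK 11: (33,25.981) -> (38.5,35.507) [heading=240, draw]
Final: pos=(38.5,35.507), heading=240, 4 segment(s) drawn
Waypoints (5 total):
(0, 0)
(18, 0)
(24.5, 11.258)
(33, 25.981)
(38.5, 35.507)

Answer: (0, 0)
(18, 0)
(24.5, 11.258)
(33, 25.981)
(38.5, 35.507)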